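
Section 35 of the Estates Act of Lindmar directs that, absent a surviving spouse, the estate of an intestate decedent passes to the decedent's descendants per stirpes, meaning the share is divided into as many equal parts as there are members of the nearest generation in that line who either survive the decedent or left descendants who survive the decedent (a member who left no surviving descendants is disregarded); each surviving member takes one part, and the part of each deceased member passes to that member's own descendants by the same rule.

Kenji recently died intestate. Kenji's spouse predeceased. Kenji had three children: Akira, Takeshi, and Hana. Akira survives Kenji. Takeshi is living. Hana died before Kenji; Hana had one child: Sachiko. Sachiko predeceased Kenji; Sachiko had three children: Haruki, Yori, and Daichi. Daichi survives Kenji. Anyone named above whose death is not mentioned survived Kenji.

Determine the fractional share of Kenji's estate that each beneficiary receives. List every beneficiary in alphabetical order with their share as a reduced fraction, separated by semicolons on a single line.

Akira 1/3; Daichi 1/9; Haruki 1/9; Takeshi 1/3; Yori 1/9

There is no surviving spouse, so the entire estate passes to Kenji's descendants per stirpes.
The estate is divided into 3 equal shares of 1/3 among Akira, Takeshi, Hana.
Akira is living and takes 1/3.
Takeshi is living and takes 1/3.
Hana predeceased; the 1/3 allotted to Hana's branch passes to Hana's issue by representation.
Sachiko's line is the sole branch at this level, so the full 1/3 passes to Sachiko's issue by representation.
The 1/3 is divided into 3 equal shares of 1/9 among Haruki, Yori, Daichi.
Haruki is living and takes 1/9.
Yori is living and takes 1/9.
Daichi is living and takes 1/9.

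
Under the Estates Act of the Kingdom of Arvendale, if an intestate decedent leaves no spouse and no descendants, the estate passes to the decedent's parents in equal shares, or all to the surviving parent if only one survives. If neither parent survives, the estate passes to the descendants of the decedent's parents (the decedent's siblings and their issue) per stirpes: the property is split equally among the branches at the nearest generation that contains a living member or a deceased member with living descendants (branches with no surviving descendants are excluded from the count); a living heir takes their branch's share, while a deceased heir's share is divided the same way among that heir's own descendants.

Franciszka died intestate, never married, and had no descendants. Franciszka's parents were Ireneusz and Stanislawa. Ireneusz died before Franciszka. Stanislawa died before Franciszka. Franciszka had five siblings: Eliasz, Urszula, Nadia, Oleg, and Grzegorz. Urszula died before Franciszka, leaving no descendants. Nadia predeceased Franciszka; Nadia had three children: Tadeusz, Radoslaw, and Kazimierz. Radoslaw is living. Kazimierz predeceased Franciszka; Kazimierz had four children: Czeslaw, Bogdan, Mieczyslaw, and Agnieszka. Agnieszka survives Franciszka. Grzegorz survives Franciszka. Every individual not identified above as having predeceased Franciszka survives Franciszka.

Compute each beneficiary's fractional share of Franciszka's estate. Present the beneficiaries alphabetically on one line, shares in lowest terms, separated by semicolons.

Agnieszka 1/48; Bogdan 1/48; Czeslaw 1/48; Eliasz 1/4; Grzegorz 1/4; Mieczyslaw 1/48; Oleg 1/4; Radoslaw 1/12; Tadeusz 1/12

Neither parent survives and there are no descendants, so the estate passes to Franciszka's siblings and their issue per stirpes.
Urszula left no surviving issue, so that branch lapses and is disregarded.
The estate is divided into 4 equal shares of 1/4 among Eliasz, Nadia, Oleg, Grzegorz.
Eliasz is living and takes 1/4.
Nadia predeceased; the 1/4 allotted to Nadia's branch passes to Nadia's issue by representation.
The 1/4 is divided into 3 equal shares of 1/12 among Tadeusz, Radoslaw, Kazimierz.
Tadeusz is living and takes 1/12.
Radoslaw is living and takes 1/12.
Kazimierz predeceased; the 1/12 allotted to Kazimierz's branch passes to Kazimierz's issue by representation.
The 1/12 is divided into 4 equal shares of 1/48 among Czeslaw, Bogdan, Mieczyslaw, Agnieszka.
Czeslaw is living and takes 1/48.
Bogdan is living and takes 1/48.
Mieczyslaw is living and takes 1/48.
Agnieszka is living and takes 1/48.
Oleg is living and takes 1/4.
Grzegorz is living and takes 1/4.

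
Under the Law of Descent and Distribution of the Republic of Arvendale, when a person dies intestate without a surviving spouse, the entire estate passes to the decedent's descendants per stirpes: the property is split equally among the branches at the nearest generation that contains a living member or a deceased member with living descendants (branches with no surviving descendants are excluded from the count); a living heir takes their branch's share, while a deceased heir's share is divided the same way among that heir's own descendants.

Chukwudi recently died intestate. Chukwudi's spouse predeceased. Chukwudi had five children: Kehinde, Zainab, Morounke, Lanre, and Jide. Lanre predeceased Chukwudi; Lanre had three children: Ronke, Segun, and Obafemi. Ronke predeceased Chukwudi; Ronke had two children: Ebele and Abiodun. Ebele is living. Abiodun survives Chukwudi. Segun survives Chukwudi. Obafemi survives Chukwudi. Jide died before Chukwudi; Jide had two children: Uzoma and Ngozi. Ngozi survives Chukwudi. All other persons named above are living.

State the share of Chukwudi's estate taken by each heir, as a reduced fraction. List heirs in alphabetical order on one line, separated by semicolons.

There is no surviving spouse, so the entire estate passes to Chukwudi's descendants per stirpes.
The estate is divided into 5 equal shares of 1/5 among Kehinde, Zainab, Morounke, Lanre, Jide.
Kehinde is living and takes 1/5.
Zainab is living and takes 1/5.
Morounke is living and takes 1/5.
Lanre predeceased; the 1/5 allotted to Lanre's branch passes to Lanre's issue by representation.
The 1/5 is divided into 3 equal shares of 1/15 among Ronke, Segun, Obafemi.
Ronke predeceased; the 1/15 allotted to Ronke's branch passes to Ronke's issue by representation.
The 1/15 is divided into 2 equal shares of 1/30 among Ebele, Abiodun.
Ebele is living and takes 1/30.
Abiodun is living and takes 1/30.
Segun is living and takes 1/15.
Obafemi is living and takes 1/15.
Jide predeceased; the 1/5 allotted to Jide's branch passes to Jide's issue by representation.
The 1/5 is divided into 2 equal shares of 1/10 among Uzoma, Ngozi.
Uzoma is living and takes 1/10.
Ngozi is living and takes 1/10.

Abiodun 1/30; Ebele 1/30; Kehinde 1/5; Morounke 1/5; Ngozi 1/10; Obafemi 1/15; Segun 1/15; Uzoma 1/10; Zainab 1/5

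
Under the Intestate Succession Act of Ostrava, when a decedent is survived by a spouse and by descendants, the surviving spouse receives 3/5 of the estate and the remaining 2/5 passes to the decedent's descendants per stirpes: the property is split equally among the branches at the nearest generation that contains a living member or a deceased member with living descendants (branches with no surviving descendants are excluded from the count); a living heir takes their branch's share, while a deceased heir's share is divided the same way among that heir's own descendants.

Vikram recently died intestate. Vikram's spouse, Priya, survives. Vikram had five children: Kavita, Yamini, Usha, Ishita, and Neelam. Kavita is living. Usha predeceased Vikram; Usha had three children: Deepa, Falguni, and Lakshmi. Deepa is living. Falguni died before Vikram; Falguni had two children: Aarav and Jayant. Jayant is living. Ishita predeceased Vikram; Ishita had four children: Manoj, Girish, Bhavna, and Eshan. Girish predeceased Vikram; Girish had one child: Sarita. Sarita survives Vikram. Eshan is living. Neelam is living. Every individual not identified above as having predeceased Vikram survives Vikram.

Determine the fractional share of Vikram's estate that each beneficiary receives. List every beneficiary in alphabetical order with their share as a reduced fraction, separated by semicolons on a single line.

Priya, as surviving spouse, takes 3/5.
The remaining 2/5 passes to Vikram's descendants per stirpes.
The 2/5 is divided into 5 equal shares of 2/25 among Kavita, Yamini, Usha, Ishita, Neelam.
Kavita is living and takes 2/25.
Yamini is living and takes 2/25.
Usha predeceased; the 2/25 allotted to Usha's branch passes to Usha's issue by representation.
The 2/25 is divided into 3 equal shares of 2/75 among Deepa, Falguni, Lakshmi.
Deepa is living and takes 2/75.
Falguni predeceased; the 2/75 allotted to Falguni's branch passes to Falguni's issue by representation.
The 2/75 is divided into 2 equal shares of 1/75 among Aarav, Jayant.
Aarav is living and takes 1/75.
Jayant is living and takes 1/75.
Lakshmi is living and takes 2/75.
Ishita predeceased; the 2/25 allotted to Ishita's branch passes to Ishita's issue by representation.
The 2/25 is divided into 4 equal shares of 1/50 among Manoj, Girish, Bhavna, Eshan.
Manoj is living and takes 1/50.
Girish predeceased; the 1/50 allotted to Girish's branch passes to Girish's issue by representation.
Sarita is the sole taker at this level and receives the full 1/50.
Bhavna is living and takes 1/50.
Eshan is living and takes 1/50.
Neelam is living and takes 2/25.

Aarav 1/75; Bhavna 1/50; Deepa 2/75; Eshan 1/50; Jayant 1/75; Kavita 2/25; Lakshmi 2/75; Manoj 1/50; Neelam 2/25; Priya 3/5; Sarita 1/50; Yamini 2/25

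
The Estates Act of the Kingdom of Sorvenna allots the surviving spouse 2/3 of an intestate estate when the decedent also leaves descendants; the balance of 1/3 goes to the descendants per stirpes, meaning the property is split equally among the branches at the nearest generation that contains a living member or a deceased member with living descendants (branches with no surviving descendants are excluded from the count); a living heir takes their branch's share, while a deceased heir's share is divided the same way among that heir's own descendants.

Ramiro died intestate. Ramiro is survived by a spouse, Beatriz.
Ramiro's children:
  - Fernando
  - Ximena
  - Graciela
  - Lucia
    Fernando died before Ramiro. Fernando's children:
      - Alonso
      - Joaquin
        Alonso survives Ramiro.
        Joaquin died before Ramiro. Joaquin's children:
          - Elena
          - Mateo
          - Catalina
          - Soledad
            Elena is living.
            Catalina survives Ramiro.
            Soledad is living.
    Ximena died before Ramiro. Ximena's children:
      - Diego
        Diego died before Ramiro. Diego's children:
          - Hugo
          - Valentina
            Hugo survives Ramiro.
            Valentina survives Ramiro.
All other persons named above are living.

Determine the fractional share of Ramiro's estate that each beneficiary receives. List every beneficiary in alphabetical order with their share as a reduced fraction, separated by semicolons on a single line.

Beatriz, as surviving spouse, takes 2/3.
The remaining 1/3 passes to Ramiro's descendants per stirpes.
The 1/3 is divided into 4 equal shares of 1/12 among Fernando, Ximena, Graciela, Lucia.
Fernando predeceased; the 1/12 allotted to Fernando's branch passes to Fernando's issue by representation.
The 1/12 is divided into 2 equal shares of 1/24 among Alonso, Joaquin.
Alonso is living and takes 1/24.
Joaquin predeceased; the 1/24 allotted to Joaquin's branch passes to Joaquin's issue by representation.
The 1/24 is divided into 4 equal shares of 1/96 among Elena, Mateo, Catalina, Soledad.
Elena is living and takes 1/96.
Mateo is living and takes 1/96.
Catalina is living and takes 1/96.
Soledad is living and takes 1/96.
Ximena predeceased; the 1/12 allotted to Ximena's branch passes to Ximena's issue by representation.
Diego's line is the sole branch at this level, so the full 1/12 passes to Diego's issue by representation.
The 1/12 is divided into 2 equal shares of 1/24 among Hugo, Valentina.
Hugo is living and takes 1/24.
Valentina is living and takes 1/24.
Graciela is living and takes 1/12.
Lucia is living and takes 1/12.

Alonso 1/24; Beatriz 2/3; Catalina 1/96; Elena 1/96; Graciela 1/12; Hugo 1/24; Lucia 1/12; Mateo 1/96; Soledad 1/96; Valentina 1/24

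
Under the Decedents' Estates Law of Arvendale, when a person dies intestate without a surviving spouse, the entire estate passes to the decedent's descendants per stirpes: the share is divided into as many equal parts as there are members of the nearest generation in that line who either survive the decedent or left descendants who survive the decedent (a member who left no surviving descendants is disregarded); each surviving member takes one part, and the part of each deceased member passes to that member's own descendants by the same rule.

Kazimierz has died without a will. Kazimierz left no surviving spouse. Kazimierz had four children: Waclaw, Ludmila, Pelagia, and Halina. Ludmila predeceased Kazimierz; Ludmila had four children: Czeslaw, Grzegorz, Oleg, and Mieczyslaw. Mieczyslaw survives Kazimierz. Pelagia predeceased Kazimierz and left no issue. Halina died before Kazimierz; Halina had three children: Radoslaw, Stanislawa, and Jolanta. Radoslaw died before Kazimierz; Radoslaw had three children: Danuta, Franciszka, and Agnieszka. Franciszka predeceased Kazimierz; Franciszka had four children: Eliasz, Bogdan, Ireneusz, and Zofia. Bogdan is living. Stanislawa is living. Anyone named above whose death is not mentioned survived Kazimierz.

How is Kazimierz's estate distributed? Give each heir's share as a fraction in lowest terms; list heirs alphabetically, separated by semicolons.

Agnieszka 1/27; Bogdan 1/108; Czeslaw 1/12; Danuta 1/27; Eliasz 1/108; Grzegorz 1/12; Ireneusz 1/108; Jolanta 1/9; Mieczyslaw 1/12; Oleg 1/12; Stanislawa 1/9; Waclaw 1/3; Zofia 1/108

There is no surviving spouse, so the entire estate passes to Kazimierz's descendants per stirpes.
Pelagia left no surviving issue, so that branch lapses and is disregarded.
The estate is divided into 3 equal shares of 1/3 among Waclaw, Ludmila, Halina.
Waclaw is living and takes 1/3.
Ludmila predeceased; the 1/3 allotted to Ludmila's branch passes to Ludmila's issue by representation.
The 1/3 is divided into 4 equal shares of 1/12 among Czeslaw, Grzegorz, Oleg, Mieczyslaw.
Czeslaw is living and takes 1/12.
Grzegorz is living and takes 1/12.
Oleg is living and takes 1/12.
Mieczyslaw is living and takes 1/12.
Halina predeceased; the 1/3 allotted to Halina's branch passes to Halina's issue by representation.
The 1/3 is divided into 3 equal shares of 1/9 among Radoslaw, Stanislawa, Jolanta.
Radoslaw predeceased; the 1/9 allotted to Radoslaw's branch passes to Radoslaw's issue by representation.
The 1/9 is divided into 3 equal shares of 1/27 among Danuta, Franciszka, Agnieszka.
Danuta is living and takes 1/27.
Franciszka predeceased; the 1/27 allotted to Franciszka's branch passes to Franciszka's issue by representation.
The 1/27 is divided into 4 equal shares of 1/108 among Eliasz, Bogdan, Ireneusz, Zofia.
Eliasz is living and takes 1/108.
Bogdan is living and takes 1/108.
Ireneusz is living and takes 1/108.
Zofia is living and takes 1/108.
Agnieszka is living and takes 1/27.
Stanislawa is living and takes 1/9.
Jolanta is living and takes 1/9.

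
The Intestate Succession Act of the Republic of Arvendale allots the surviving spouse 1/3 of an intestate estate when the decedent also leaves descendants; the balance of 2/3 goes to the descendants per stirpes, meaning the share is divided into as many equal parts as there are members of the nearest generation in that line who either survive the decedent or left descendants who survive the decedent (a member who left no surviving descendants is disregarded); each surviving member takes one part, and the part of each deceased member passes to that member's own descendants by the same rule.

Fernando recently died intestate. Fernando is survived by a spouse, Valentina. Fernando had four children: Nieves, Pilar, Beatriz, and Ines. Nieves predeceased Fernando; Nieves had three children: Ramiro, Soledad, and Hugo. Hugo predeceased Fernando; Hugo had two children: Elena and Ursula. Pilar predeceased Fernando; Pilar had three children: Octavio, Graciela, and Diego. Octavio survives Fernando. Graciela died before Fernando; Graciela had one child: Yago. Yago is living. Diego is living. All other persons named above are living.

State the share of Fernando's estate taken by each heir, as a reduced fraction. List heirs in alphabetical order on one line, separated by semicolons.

Beatriz 1/6; Diego 1/18; Elena 1/36; Ines 1/6; Octavio 1/18; Ramiro 1/18; Soledad 1/18; Ursula 1/36; Valentina 1/3; Yago 1/18

Valentina, as surviving spouse, takes 1/3.
The remaining 2/3 passes to Fernando's descendants per stirpes.
The 2/3 is divided into 4 equal shares of 1/6 among Nieves, Pilar, Beatriz, Ines.
Nieves predeceased; the 1/6 allotted to Nieves's branch passes to Nieves's issue by representation.
The 1/6 is divided into 3 equal shares of 1/18 among Ramiro, Soledad, Hugo.
Ramiro is living and takes 1/18.
Soledad is living and takes 1/18.
Hugo predeceased; the 1/18 allotted to Hugo's branch passes to Hugo's issue by representation.
The 1/18 is divided into 2 equal shares of 1/36 among Elena, Ursula.
Elena is living and takes 1/36.
Ursula is living and takes 1/36.
Pilar predeceased; the 1/6 allotted to Pilar's branch passes to Pilar's issue by representation.
The 1/6 is divided into 3 equal shares of 1/18 among Octavio, Graciela, Diego.
Octavio is living and takes 1/18.
Graciela predeceased; the 1/18 allotted to Graciela's branch passes to Graciela's issue by representation.
Yago is the sole taker at this level and receives the full 1/18.
Diego is living and takes 1/18.
Beatriz is living and takes 1/6.
Ines is living and takes 1/6.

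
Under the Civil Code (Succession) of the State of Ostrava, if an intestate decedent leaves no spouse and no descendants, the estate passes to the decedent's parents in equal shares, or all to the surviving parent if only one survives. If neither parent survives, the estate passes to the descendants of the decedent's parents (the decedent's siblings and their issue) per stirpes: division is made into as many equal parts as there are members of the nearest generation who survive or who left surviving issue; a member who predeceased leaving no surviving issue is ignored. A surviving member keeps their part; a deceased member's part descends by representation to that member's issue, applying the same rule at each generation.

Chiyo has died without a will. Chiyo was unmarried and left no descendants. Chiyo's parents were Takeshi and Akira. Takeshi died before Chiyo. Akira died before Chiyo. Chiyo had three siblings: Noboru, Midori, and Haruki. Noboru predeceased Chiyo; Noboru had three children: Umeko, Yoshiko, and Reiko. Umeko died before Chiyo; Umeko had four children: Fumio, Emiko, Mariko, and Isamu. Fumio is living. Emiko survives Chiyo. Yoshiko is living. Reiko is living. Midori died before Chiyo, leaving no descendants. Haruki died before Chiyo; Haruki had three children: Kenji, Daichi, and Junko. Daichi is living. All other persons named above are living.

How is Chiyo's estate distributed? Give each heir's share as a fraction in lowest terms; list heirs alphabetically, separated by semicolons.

Neither parent survives and there are no descendants, so the estate passes to Chiyo's siblings and their issue per stirpes.
Midori left no surviving issue, so that branch lapses and is disregarded.
The estate is divided into 2 equal shares of 1/2 among Noboru, Haruki.
Noboru predeceased; the 1/2 allotted to Noboru's branch passes to Noboru's issue by representation.
The 1/2 is divided into 3 equal shares of 1/6 among Umeko, Yoshiko, Reiko.
Umeko predeceased; the 1/6 allotted to Umeko's branch passes to Umeko's issue by representation.
The 1/6 is divided into 4 equal shares of 1/24 among Fumio, Emiko, Mariko, Isamu.
Fumio is living and takes 1/24.
Emiko is living and takes 1/24.
Mariko is living and takes 1/24.
Isamu is living and takes 1/24.
Yoshiko is living and takes 1/6.
Reiko is living and takes 1/6.
Haruki predeceased; the 1/2 allotted to Haruki's branch passes to Haruki's issue by representation.
The 1/2 is divided into 3 equal shares of 1/6 among Kenji, Daichi, Junko.
Kenji is living and takes 1/6.
Daichi is living and takes 1/6.
Junko is living and takes 1/6.

Daichi 1/6; Emiko 1/24; Fumio 1/24; Isamu 1/24; Junko 1/6; Kenji 1/6; Mariko 1/24; Reiko 1/6; Yoshiko 1/6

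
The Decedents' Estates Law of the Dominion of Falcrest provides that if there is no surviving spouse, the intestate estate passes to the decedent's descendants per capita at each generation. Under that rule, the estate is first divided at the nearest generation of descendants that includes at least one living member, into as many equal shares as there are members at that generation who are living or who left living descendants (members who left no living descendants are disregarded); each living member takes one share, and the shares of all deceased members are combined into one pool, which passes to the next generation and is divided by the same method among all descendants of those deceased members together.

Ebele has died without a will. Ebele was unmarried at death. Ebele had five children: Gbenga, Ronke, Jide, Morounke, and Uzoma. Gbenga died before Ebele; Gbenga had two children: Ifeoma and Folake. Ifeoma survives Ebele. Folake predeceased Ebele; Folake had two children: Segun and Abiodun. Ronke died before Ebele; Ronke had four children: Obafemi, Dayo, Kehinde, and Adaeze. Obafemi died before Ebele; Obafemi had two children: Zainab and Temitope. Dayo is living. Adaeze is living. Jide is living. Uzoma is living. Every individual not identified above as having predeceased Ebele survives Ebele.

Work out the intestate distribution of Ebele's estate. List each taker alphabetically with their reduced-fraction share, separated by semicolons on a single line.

Abiodun 1/30; Adaeze 1/15; Dayo 1/15; Ifeoma 1/15; Jide 1/5; Kehinde 1/15; Morounke 1/5; Segun 1/30; Temitope 1/30; Uzoma 1/5; Zainab 1/30

There is no surviving spouse, so the entire estate passes to Ebele's descendants per capita at each generation.
At generation 1 (Gbenga, Ronke, Jide, Morounke, Uzoma) there are 5 shares of (1)/5 = 1/5 each.
Living: Jide, Morounke, and Uzoma — each takes 1/5.
Deceased: Gbenga and Ronke. Their combined 2/5 is pooled and carried to generation 2.
At generation 2 (Ifeoma, Folake, Obafemi, Dayo, Kehinde, Adaeze) there are 6 shares of (2/5)/6 = 1/15 each.
Living: Ifeoma, Dayo, Kehinde, and Adaeze — each takes 1/15.
Deceased: Folake and Obafemi. Their combined 2/15 is pooled and carried to generation 3.
At generation 3 (Segun, Abiodun, Zainab, Temitope) there are 4 shares of (2/15)/4 = 1/30 each.
Living: Segun, Abiodun, Zainab, and Temitope — each takes 1/30.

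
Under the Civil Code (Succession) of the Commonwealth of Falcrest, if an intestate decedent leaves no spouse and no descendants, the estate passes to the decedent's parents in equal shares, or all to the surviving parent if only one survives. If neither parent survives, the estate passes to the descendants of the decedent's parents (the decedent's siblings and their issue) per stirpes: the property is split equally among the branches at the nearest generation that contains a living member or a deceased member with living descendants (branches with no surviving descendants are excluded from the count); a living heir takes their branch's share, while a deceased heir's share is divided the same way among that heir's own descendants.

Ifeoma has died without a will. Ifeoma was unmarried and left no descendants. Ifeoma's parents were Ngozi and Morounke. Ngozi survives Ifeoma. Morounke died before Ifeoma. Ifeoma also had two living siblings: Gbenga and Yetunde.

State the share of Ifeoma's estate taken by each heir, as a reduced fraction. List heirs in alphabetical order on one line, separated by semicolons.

Only one parent, Ngozi, survives, so Ngozi takes the entire estate. The siblings take nothing because a surviving parent has priority.

Ngozi 1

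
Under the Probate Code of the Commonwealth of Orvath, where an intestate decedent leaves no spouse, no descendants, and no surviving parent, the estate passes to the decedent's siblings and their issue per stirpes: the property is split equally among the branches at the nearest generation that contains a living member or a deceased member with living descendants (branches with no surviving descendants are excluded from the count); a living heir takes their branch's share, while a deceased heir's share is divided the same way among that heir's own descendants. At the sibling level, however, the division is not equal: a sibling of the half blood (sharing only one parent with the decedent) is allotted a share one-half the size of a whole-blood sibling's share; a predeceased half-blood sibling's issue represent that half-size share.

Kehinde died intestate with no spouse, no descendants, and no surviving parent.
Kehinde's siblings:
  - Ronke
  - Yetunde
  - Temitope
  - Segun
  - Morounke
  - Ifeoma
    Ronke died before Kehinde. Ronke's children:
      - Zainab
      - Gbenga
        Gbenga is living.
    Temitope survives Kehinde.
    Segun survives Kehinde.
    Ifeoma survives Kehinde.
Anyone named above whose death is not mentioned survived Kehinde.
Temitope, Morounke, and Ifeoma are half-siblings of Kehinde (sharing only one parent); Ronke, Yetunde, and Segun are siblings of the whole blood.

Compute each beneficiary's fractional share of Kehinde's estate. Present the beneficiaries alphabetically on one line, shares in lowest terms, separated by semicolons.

Gbenga 1/9; Ifeoma 1/9; Morounke 1/9; Segun 2/9; Temitope 1/9; Yetunde 2/9; Zainab 1/9

No spouse, descendants, or parent survives, so the estate passes to Kehinde's siblings per stirpes.
Half-blood siblings count for one-half the weight of whole-blood siblings at the initial division.
Dividing 1 in proportion to weights (total weight 9/2): Ronke (weight 1) → 2/9; Yetunde (weight 1) → 2/9; Temitope (weight 1/2) → 1/9; Segun (weight 1) → 2/9; Morounke (weight 1/2) → 1/9; Ifeoma (weight 1/2) → 1/9.
Ronke predeceased; the 2/9 allotted to Ronke's branch passes to Ronke's issue by representation.
The 2/9 is divided into 2 equal shares of 1/9 among Zainab, Gbenga.
Zainab is living and takes 1/9.
Gbenga is living and takes 1/9.
Yetunde is living and takes 2/9.
Temitope is living and takes 1/9.
Segun is living and takes 2/9.
Morounke is living and takes 1/9.
Ifeoma is living and takes 1/9.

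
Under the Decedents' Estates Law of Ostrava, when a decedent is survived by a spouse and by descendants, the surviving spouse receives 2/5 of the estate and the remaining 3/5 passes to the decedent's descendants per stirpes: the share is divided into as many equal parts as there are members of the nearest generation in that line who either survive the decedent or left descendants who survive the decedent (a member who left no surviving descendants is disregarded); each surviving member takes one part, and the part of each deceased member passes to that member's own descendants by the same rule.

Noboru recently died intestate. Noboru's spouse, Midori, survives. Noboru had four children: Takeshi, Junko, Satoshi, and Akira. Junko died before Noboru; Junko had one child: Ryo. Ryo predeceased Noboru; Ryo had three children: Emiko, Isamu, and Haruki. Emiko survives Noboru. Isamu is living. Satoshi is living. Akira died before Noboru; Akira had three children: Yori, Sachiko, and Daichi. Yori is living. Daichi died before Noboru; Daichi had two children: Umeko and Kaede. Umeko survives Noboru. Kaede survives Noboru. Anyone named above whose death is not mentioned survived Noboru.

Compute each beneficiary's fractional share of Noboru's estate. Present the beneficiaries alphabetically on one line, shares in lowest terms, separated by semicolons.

Emiko 1/20; Haruki 1/20; Isamu 1/20; Kaede 1/40; Midori 2/5; Sachiko 1/20; Satoshi 3/20; Takeshi 3/20; Umeko 1/40; Yori 1/20

Midori, as surviving spouse, takes 2/5.
The remaining 3/5 passes to Noboru's descendants per stirpes.
The 3/5 is divided into 4 equal shares of 3/20 among Takeshi, Junko, Satoshi, Akira.
Takeshi is living and takes 3/20.
Junko predeceased; the 3/20 allotted to Junko's branch passes to Junko's issue by representation.
Ryo's line is the sole branch at this level, so the full 3/20 passes to Ryo's issue by representation.
The 3/20 is divided into 3 equal shares of 1/20 among Emiko, Isamu, Haruki.
Emiko is living and takes 1/20.
Isamu is living and takes 1/20.
Haruki is living and takes 1/20.
Satoshi is living and takes 3/20.
Akira predeceased; the 3/20 allotted to Akira's branch passes to Akira's issue by representation.
The 3/20 is divided into 3 equal shares of 1/20 among Yori, Sachiko, Daichi.
Yori is living and takes 1/20.
Sachiko is living and takes 1/20.
Daichi predeceased; the 1/20 allotted to Daichi's branch passes to Daichi's issue by representation.
The 1/20 is divided into 2 equal shares of 1/40 among Umeko, Kaede.
Umeko is living and takes 1/40.
Kaede is living and takes 1/40.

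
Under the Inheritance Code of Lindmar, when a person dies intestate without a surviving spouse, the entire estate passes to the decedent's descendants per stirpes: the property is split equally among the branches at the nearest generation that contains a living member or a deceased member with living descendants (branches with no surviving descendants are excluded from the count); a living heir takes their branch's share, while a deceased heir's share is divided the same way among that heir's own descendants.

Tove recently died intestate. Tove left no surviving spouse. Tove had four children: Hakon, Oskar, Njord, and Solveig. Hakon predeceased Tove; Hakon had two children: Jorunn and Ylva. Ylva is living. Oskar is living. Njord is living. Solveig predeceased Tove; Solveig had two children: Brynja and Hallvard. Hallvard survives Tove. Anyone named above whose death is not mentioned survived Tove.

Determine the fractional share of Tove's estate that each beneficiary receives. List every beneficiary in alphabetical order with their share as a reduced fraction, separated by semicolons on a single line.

Brynja 1/8; Hallvard 1/8; Jorunn 1/8; Njord 1/4; Oskar 1/4; Ylva 1/8

There is no surviving spouse, so the entire estate passes to Tove's descendants per stirpes.
The estate is divided into 4 equal shares of 1/4 among Hakon, Oskar, Njord, Solveig.
Hakon predeceased; the 1/4 allotted to Hakon's branch passes to Hakon's issue by representation.
The 1/4 is divided into 2 equal shares of 1/8 among Jorunn, Ylva.
Jorunn is living and takes 1/8.
Ylva is living and takes 1/8.
Oskar is living and takes 1/4.
Njord is living and takes 1/4.
Solveig predeceased; the 1/4 allotted to Solveig's branch passes to Solveig's issue by representation.
The 1/4 is divided into 2 equal shares of 1/8 among Brynja, Hallvard.
Brynja is living and takes 1/8.
Hallvard is living and takes 1/8.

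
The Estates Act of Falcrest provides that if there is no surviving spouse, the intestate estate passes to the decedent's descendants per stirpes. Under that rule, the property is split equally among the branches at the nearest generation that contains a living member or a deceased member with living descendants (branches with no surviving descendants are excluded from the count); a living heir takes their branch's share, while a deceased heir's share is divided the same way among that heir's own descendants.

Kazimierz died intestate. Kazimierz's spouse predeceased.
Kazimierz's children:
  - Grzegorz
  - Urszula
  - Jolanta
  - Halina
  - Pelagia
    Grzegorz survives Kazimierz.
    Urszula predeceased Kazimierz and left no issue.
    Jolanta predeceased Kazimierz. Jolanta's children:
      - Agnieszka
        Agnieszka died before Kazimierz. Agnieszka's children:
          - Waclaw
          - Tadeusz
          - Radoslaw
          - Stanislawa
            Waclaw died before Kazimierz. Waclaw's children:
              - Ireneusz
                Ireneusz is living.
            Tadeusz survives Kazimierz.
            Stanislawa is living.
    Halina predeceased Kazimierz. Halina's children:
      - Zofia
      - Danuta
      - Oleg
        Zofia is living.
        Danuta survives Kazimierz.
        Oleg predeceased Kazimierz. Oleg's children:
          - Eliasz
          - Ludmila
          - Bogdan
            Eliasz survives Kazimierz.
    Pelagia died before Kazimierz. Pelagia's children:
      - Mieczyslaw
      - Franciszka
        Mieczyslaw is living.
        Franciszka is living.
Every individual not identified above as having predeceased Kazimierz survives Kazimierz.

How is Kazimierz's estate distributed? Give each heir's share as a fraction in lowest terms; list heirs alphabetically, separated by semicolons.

There is no surviving spouse, so the entire estate passes to Kazimierz's descendants per stirpes.
Urszula left no surviving issue, so that branch lapses and is disregarded.
The estate is divided into 4 equal shares of 1/4 among Grzegorz, Jolanta, Halina, Pelagia.
Grzegorz is living and takes 1/4.
Jolanta predeceased; the 1/4 allotted to Jolanta's branch passes to Jolanta's issue by representation.
Agnieszka's line is the sole branch at this level, so the full 1/4 passes to Agnieszka's issue by representation.
The 1/4 is divided into 4 equal shares of 1/16 among Waclaw, Tadeusz, Radoslaw, Stanislawa.
Waclaw predeceased; the 1/16 allotted to Waclaw's branch passes to Waclaw's issue by representation.
Ireneusz is the sole taker at this level and receives the full 1/16.
Tadeusz is living and takes 1/16.
Radoslaw is living and takes 1/16.
Stanislawa is living and takes 1/16.
Halina predeceased; the 1/4 allotted to Halina's branch passes to Halina's issue by representation.
The 1/4 is divided into 3 equal shares of 1/12 among Zofia, Danuta, Oleg.
Zofia is living and takes 1/12.
Danuta is living and takes 1/12.
Oleg predeceased; the 1/12 allotted to Oleg's branch passes to Oleg's issue by representation.
The 1/12 is divided into 3 equal shares of 1/36 among Eliasz, Ludmila, Bogdan.
Eliasz is living and takes 1/36.
Ludmila is living and takes 1/36.
Bogdan is living and takes 1/36.
Pelagia predeceased; the 1/4 allotted to Pelagia's branch passes to Pelagia's issue by representation.
The 1/4 is divided into 2 equal shares of 1/8 among Mieczyslaw, Franciszka.
Mieczyslaw is living and takes 1/8.
Franciszka is living and takes 1/8.

Bogdan 1/36; Danuta 1/12; Eliasz 1/36; Franciszka 1/8; Grzegorz 1/4; Ireneusz 1/16; Ludmila 1/36; Mieczyslaw 1/8; Radoslaw 1/16; Stanislawa 1/16; Tadeusz 1/16; Zofia 1/12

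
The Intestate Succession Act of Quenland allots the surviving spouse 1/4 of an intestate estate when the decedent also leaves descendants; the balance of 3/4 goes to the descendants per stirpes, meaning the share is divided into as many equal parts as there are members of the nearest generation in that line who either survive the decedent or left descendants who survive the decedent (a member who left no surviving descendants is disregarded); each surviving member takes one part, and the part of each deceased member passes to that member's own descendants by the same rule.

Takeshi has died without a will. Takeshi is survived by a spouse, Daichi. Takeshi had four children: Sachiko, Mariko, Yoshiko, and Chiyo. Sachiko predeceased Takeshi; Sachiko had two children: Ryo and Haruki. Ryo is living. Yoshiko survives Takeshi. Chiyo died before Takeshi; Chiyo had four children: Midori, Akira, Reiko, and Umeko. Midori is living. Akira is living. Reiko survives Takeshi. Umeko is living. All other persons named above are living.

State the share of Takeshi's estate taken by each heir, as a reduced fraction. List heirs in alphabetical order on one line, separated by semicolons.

Akira 3/64; Daichi 1/4; Haruki 3/32; Mariko 3/16; Midori 3/64; Reiko 3/64; Ryo 3/32; Umeko 3/64; Yoshiko 3/16

Daichi, as surviving spouse, takes 1/4.
The remaining 3/4 passes to Takeshi's descendants per stirpes.
The 3/4 is divided into 4 equal shares of 3/16 among Sachiko, Mariko, Yoshiko, Chiyo.
Sachiko predeceased; the 3/16 allotted to Sachiko's branch passes to Sachiko's issue by representation.
The 3/16 is divided into 2 equal shares of 3/32 among Ryo, Haruki.
Ryo is living and takes 3/32.
Haruki is living and takes 3/32.
Mariko is living and takes 3/16.
Yoshiko is living and takes 3/16.
Chiyo predeceased; the 3/16 allotted to Chiyo's branch passes to Chiyo's issue by representation.
The 3/16 is divided into 4 equal shares of 3/64 among Midori, Akira, Reiko, Umeko.
Midori is living and takes 3/64.
Akira is living and takes 3/64.
Reiko is living and takes 3/64.
Umeko is living and takes 3/64.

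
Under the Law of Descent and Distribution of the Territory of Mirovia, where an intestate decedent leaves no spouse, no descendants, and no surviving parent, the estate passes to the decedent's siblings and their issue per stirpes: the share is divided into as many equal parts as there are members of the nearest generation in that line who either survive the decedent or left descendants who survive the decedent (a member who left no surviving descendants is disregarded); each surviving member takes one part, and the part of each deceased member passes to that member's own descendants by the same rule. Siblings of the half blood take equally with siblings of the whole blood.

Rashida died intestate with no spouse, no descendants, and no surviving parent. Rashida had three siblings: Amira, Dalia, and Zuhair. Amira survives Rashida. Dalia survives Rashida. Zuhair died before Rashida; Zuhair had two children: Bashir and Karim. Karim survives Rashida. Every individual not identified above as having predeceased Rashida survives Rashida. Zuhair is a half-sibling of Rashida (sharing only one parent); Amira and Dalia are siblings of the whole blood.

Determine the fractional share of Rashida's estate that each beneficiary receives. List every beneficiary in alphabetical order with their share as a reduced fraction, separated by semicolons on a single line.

Amira 1/3; Bashir 1/6; Dalia 1/3; Karim 1/6

No spouse, descendants, or parent survives, so the estate passes to Rashida's siblings per stirpes.
Half-blood and whole-blood siblings take equally under the stated rule.
The estate is divided into 3 equal shares of 1/3 among Amira, Dalia, Zuhair.
Amira is living and takes 1/3.
Dalia is living and takes 1/3.
Zuhair predeceased; the 1/3 allotted to Zuhair's branch passes to Zuhair's issue by representation.
The 1/3 is divided into 2 equal shares of 1/6 among Bashir, Karim.
Bashir is living and takes 1/6.
Karim is living and takes 1/6.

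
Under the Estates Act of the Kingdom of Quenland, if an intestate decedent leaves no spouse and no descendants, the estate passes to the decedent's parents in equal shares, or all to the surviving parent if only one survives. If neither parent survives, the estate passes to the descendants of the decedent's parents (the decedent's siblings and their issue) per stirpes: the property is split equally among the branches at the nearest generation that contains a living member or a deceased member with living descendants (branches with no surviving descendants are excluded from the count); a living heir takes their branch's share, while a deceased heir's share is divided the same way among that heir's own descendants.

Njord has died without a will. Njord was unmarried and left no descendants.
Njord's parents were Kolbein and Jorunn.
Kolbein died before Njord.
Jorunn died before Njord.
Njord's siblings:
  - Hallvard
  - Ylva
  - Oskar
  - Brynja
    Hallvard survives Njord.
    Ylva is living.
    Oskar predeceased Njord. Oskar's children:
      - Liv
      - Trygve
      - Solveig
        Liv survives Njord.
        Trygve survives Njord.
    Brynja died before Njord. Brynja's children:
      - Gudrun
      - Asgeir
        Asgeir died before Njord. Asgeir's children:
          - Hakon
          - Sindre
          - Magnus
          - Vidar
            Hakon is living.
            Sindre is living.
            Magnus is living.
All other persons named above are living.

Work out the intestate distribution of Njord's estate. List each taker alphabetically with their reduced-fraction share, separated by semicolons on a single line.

Neither parent survives and there are no descendants, so the estate passes to Njord's siblings and their issue per stirpes.
The estate is divided into 4 equal shares of 1/4 among Hallvard, Ylva, Oskar, Brynja.
Hallvard is living and takes 1/4.
Ylva is living and takes 1/4.
Oskar predeceased; the 1/4 allotted to Oskar's branch passes to Oskar's issue by representation.
The 1/4 is divided into 3 equal shares of 1/12 among Liv, Trygve, Solveig.
Liv is living and takes 1/12.
Trygve is living and takes 1/12.
Solveig is living and takes 1/12.
Brynja predeceased; the 1/4 allotted to Brynja's branch passes to Brynja's issue by representation.
The 1/4 is divided into 2 equal shares of 1/8 among Gudrun, Asgeir.
Gudrun is living and takes 1/8.
Asgeir predeceased; the 1/8 allotted to Asgeir's branch passes to Asgeir's issue by representation.
The 1/8 is divided into 4 equal shares of 1/32 among Hakon, Sindre, Magnus, Vidar.
Hakon is living and takes 1/32.
Sindre is living and takes 1/32.
Magnus is living and takes 1/32.
Vidar is living and takes 1/32.

Gudrun 1/8; Hakon 1/32; Hallvard 1/4; Liv 1/12; Magnus 1/32; Sindre 1/32; Solveig 1/12; Trygve 1/12; Vidar 1/32; Ylva 1/4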